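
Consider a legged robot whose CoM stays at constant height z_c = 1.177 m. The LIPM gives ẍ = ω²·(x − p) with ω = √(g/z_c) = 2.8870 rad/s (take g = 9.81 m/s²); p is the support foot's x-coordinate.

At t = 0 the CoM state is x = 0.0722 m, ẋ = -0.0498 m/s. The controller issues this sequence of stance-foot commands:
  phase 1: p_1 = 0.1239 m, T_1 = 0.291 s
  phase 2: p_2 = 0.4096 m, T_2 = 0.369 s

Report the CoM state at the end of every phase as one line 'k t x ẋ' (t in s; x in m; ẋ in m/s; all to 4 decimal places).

phase 1: p=0.1239, T=0.291, ωT=0.840117, cosh=1.374149, sinh=0.942489; start (x,ẋ)=(0.072200, -0.049800) → end (x,ẋ)=(0.036599, -0.209107)
phase 2: p=0.4096, T=0.369, ωT=1.065303, cosh=1.623171, sinh=1.278547; start (x,ẋ)=(0.036599, -0.209107) → end (x,ẋ)=(-0.288450, -1.716225)

1 0.2910 0.0366 -0.2091
2 0.6600 -0.2885 -1.7162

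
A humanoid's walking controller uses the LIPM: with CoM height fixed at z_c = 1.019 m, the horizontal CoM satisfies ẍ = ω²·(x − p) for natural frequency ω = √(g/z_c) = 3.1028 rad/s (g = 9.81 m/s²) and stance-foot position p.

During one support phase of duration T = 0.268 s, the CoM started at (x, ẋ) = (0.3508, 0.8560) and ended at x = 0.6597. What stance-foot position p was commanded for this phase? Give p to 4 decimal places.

ωT = 3.1028·0.268 = 0.831550; cosh(ωT) = 1.366125, sinh(ωT) = 0.930752
x(T) = p + (x₀−p)·cosh(ωT) + (ẋ₀/ω)·sinh(ωT) ⇒ p·(1 − cosh) = x(T) − x₀·cosh − (ẋ₀/ω)·sinh
numerator   = 0.6597 − (0.3508)·1.366125 − (0.8560/3.1028)·0.930752 = -0.076312
denominator = 1 − 1.366125 = -0.366125
p = -0.076312 / -0.366125 = 0.2084

p = 0.2084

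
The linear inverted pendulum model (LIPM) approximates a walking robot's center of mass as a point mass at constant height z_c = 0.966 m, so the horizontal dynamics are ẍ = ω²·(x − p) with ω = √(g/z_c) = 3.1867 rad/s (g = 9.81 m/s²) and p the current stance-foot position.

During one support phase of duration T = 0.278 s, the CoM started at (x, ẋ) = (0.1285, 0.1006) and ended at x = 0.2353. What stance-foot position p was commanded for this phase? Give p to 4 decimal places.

ωT = 3.1867·0.278 = 0.885903; cosh(ωT) = 1.418757, sinh(ωT) = 1.006415
x(T) = p + (x₀−p)·cosh(ωT) + (ẋ₀/ω)·sinh(ωT) ⇒ p·(1 − cosh) = x(T) − x₀·cosh − (ẋ₀/ω)·sinh
numerator   = 0.2353 − (0.1285)·1.418757 − (0.1006/3.1867)·1.006415 = 0.021218
denominator = 1 − 1.418757 = -0.418757
p = 0.021218 / -0.418757 = -0.0507

p = -0.0507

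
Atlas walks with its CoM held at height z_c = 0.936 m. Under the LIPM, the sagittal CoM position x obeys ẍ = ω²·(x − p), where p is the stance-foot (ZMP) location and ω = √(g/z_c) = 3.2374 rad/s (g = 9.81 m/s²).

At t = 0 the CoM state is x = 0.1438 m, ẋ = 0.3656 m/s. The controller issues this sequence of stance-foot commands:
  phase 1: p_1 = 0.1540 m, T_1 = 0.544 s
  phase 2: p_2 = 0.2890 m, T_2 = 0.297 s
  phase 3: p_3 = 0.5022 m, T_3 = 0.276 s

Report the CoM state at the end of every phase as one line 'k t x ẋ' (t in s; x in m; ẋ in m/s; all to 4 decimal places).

1 0.5440 0.4423 1.0019
2 0.8410 0.8644 2.0561
3 1.1170 1.6649 4.1258

phase 1: p=0.1540, T=0.544, ωT=1.761146, cosh=2.995474, sinh=2.823626; start (x,ẋ)=(0.143800, 0.365600) → end (x,ẋ)=(0.442319, 1.001905)
phase 2: p=0.2890, T=0.297, ωT=0.961508, cosh=1.498977, sinh=1.116661; start (x,ẋ)=(0.442319, 1.001905) → end (x,ẋ)=(0.864403, 2.056091)
phase 3: p=0.5022, T=0.276, ωT=0.893522, cosh=1.426467, sinh=1.017255; start (x,ẋ)=(0.864403, 2.056091) → end (x,ẋ)=(1.664935, 4.125776)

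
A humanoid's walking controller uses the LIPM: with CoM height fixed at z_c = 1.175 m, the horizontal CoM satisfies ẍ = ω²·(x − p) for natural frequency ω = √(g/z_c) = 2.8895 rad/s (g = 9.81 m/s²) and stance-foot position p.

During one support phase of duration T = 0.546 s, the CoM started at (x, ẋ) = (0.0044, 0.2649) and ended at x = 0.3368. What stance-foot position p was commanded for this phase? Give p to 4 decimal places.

ωT = 2.8895·0.546 = 1.577667; cosh(ωT) = 2.525049, sinh(ωT) = 2.318593
x(T) = p + (x₀−p)·cosh(ωT) + (ẋ₀/ω)·sinh(ωT) ⇒ p·(1 − cosh) = x(T) − x₀·cosh − (ẋ₀/ω)·sinh
numerator   = 0.3368 − (0.0044)·2.525049 − (0.2649/2.8895)·2.318593 = 0.113129
denominator = 1 − 2.525049 = -1.525049
p = 0.113129 / -1.525049 = -0.0742

p = -0.0742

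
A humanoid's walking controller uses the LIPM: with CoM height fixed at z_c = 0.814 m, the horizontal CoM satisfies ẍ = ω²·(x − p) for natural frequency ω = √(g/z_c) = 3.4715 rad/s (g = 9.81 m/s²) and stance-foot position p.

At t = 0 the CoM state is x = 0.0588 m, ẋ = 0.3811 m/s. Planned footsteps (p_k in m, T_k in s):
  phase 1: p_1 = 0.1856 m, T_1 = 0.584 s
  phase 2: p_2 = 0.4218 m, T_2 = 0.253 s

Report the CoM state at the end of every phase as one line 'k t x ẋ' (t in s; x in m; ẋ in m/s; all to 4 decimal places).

1 0.5840 0.1054 -0.1703
2 0.8370 -0.0735 -1.3339

phase 1: p=0.1856, T=0.584, ωT=2.027356, cosh=3.862832, sinh=3.731149; start (x,ẋ)=(0.058800, 0.381100) → end (x,ẋ)=(0.105397, -0.170275)
phase 2: p=0.4218, T=0.253, ωT=0.878289, cosh=1.411136, sinh=0.995643; start (x,ẋ)=(0.105397, -0.170275) → end (x,ẋ)=(-0.073523, -1.333889)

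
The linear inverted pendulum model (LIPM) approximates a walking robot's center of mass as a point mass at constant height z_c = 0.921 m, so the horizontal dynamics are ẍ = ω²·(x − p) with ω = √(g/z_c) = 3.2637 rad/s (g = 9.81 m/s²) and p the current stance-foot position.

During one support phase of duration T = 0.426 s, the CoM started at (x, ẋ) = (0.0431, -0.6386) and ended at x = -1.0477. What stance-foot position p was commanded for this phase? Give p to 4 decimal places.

ωT = 3.2637·0.426 = 1.390336; cosh(ωT) = 2.132596, sinh(ωT) = 1.883604
x(T) = p + (x₀−p)·cosh(ωT) + (ẋ₀/ω)·sinh(ωT) ⇒ p·(1 − cosh) = x(T) − x₀·cosh − (ẋ₀/ω)·sinh
numerator   = -1.0477 − (0.0431)·2.132596 − (-0.6386/3.2637)·1.883604 = -0.771055
denominator = 1 − 2.132596 = -1.132596
p = -0.771055 / -1.132596 = 0.6808

p = 0.6808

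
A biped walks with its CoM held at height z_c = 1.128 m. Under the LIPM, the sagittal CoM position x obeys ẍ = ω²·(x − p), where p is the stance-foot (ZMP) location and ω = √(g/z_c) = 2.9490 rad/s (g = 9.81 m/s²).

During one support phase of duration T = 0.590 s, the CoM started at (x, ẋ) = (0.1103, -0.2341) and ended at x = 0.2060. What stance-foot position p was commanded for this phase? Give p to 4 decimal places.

ωT = 2.9490·0.590 = 1.739910; cosh(ωT) = 2.936183, sinh(ωT) = 2.760647
x(T) = p + (x₀−p)·cosh(ωT) + (ẋ₀/ω)·sinh(ωT) ⇒ p·(1 − cosh) = x(T) − x₀·cosh − (ẋ₀/ω)·sinh
numerator   = 0.2060 − (0.1103)·2.936183 − (-0.2341/2.9490)·2.760647 = 0.101287
denominator = 1 − 2.936183 = -1.936183
p = 0.101287 / -1.936183 = -0.0523

p = -0.0523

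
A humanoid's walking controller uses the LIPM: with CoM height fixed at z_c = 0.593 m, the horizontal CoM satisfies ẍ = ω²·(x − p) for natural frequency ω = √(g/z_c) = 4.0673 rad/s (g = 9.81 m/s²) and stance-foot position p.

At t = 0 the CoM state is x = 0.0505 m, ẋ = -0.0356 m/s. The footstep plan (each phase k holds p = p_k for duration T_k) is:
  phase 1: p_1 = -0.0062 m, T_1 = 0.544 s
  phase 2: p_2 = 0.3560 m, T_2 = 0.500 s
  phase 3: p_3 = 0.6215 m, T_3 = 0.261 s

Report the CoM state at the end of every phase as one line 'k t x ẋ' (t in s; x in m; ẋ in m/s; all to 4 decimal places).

phase 1: p=-0.0062, T=0.544, ωT=2.212611, cosh=4.624483, sinh=4.515068; start (x,ẋ)=(0.050500, -0.035600) → end (x,ẋ)=(0.216489, 0.876615)
phase 2: p=0.3560, T=0.500, ωT=2.033650, cosh=3.886393, sinh=3.755536; start (x,ẋ)=(0.216489, 0.876615) → end (x,ẋ)=(0.623226, 1.275854)
phase 3: p=0.6215, T=0.261, ωT=1.061565, cosh=1.618403, sinh=1.272489; start (x,ẋ)=(0.623226, 1.275854) → end (x,ẋ)=(1.023456, 2.073782)

1 0.5440 0.2165 0.8766
2 1.0440 0.6232 1.2759
3 1.3050 1.0235 2.0738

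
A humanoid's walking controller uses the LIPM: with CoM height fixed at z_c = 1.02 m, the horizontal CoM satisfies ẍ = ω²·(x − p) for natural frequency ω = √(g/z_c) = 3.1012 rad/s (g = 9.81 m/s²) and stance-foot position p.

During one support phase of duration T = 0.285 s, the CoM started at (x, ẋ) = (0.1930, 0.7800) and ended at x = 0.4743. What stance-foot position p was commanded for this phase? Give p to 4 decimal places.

p = 0.1236

ωT = 3.1012·0.285 = 0.883842; cosh(ωT) = 1.416686, sinh(ωT) = 1.003494
x(T) = p + (x₀−p)·cosh(ωT) + (ẋ₀/ω)·sinh(ωT) ⇒ p·(1 − cosh) = x(T) − x₀·cosh − (ẋ₀/ω)·sinh
numerator   = 0.4743 − (0.1930)·1.416686 − (0.7800/3.1012)·1.003494 = -0.051515
denominator = 1 − 1.416686 = -0.416686
p = -0.051515 / -0.416686 = 0.1236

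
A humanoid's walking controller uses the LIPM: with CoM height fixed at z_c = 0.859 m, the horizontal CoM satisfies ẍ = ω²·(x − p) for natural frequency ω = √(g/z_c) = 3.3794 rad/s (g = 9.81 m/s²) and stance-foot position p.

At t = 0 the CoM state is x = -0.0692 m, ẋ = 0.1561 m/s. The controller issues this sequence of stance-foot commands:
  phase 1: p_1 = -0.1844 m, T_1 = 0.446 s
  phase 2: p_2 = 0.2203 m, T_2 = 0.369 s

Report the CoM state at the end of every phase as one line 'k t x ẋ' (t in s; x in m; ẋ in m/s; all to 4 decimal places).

phase 1: p=-0.1844, T=0.446, ωT=1.507212, cosh=2.367828, sinh=2.146302; start (x,ẋ)=(-0.069200, 0.156100) → end (x,ẋ)=(0.187515, 1.205188)
phase 2: p=0.2203, T=0.369, ωT=1.246999, cosh=1.883624, sinh=1.596258; start (x,ẋ)=(0.187515, 1.205188) → end (x,ẋ)=(0.727815, 2.093266)

1 0.4460 0.1875 1.2052
2 0.8150 0.7278 2.0933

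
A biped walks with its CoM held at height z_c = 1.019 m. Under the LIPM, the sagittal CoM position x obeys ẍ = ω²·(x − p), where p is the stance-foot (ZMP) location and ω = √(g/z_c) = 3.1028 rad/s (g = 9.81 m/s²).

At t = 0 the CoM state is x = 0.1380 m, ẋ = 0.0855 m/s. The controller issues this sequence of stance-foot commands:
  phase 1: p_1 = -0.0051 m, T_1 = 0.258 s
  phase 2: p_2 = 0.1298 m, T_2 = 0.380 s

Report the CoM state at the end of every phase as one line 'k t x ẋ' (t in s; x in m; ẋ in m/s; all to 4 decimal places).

1 0.2580 0.2108 0.5090
2 0.6380 0.5155 1.2759

phase 1: p=-0.0051, T=0.258, ωT=0.800522, cosh=1.337899, sinh=0.888805; start (x,ẋ)=(0.138000, 0.085500) → end (x,ẋ)=(0.210845, 0.509029)
phase 2: p=0.1298, T=0.380, ωT=1.179064, cosh=1.779448, sinh=1.471882; start (x,ẋ)=(0.210845, 0.509029) → end (x,ẋ)=(0.515485, 1.275920)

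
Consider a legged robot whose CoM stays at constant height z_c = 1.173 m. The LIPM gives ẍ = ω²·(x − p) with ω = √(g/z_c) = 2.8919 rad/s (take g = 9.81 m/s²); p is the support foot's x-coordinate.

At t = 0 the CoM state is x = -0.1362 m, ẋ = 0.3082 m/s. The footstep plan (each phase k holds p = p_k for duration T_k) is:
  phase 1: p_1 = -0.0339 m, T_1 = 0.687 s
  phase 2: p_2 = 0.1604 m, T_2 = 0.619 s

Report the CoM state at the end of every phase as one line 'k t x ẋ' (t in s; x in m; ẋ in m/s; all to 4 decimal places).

phase 1: p=-0.0339, T=0.687, ωT=1.986735, cosh=3.714416, sinh=3.577274; start (x,ẋ)=(-0.136200, 0.308200) → end (x,ẋ)=(-0.032642, 0.086477)
phase 2: p=0.1604, T=0.619, ωT=1.790086, cosh=3.078457, sinh=2.911511; start (x,ẋ)=(-0.032642, 0.086477) → end (x,ẋ)=(-0.346808, -1.359158)

1 0.6870 -0.0326 0.0865
2 1.3060 -0.3468 -1.3592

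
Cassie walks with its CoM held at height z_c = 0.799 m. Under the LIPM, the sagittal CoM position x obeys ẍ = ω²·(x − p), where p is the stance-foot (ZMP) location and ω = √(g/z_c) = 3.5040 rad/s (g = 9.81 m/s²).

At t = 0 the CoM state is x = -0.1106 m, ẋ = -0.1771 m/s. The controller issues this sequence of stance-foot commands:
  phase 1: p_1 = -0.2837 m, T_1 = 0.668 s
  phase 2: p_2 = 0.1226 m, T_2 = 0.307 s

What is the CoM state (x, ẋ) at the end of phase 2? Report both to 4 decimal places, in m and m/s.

x = 1.3279, ẋ = 4.6830

phase 1: p=-0.2837, T=0.668, ωT=2.340672, cosh=5.242239, sinh=5.145976; start (x,ẋ)=(-0.110600, -0.177100) → end (x,ẋ)=(0.363642, 2.192852)
phase 2: p=0.1226, T=0.307, ωT=1.075728, cosh=1.636588, sinh=1.295539; start (x,ẋ)=(0.363642, 2.192852) → end (x,ẋ)=(1.327853, 4.683024)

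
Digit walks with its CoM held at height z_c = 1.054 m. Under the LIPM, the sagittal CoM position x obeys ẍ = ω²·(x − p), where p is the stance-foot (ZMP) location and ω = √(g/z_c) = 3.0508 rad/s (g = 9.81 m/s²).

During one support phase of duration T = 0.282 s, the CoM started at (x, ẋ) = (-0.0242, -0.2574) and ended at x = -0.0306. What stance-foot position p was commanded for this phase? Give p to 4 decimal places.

p = -0.2160

ωT = 3.0508·0.282 = 0.860326; cosh(ωT) = 1.393477, sinh(ωT) = 0.970453
x(T) = p + (x₀−p)·cosh(ωT) + (ẋ₀/ω)·sinh(ωT) ⇒ p·(1 − cosh) = x(T) − x₀·cosh − (ẋ₀/ω)·sinh
numerator   = -0.0306 − (-0.0242)·1.393477 − (-0.2574/3.0508)·0.970453 = 0.085001
denominator = 1 − 1.393477 = -0.393477
p = 0.085001 / -0.393477 = -0.2160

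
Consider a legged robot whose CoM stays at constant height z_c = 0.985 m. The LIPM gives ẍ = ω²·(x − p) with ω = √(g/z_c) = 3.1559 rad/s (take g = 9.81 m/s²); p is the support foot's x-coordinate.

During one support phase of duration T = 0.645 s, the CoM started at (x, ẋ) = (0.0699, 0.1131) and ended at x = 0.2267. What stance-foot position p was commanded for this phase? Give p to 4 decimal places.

ωT = 3.1559·0.645 = 2.035556; cosh(ωT) = 3.893556, sinh(ωT) = 3.762948
x(T) = p + (x₀−p)·cosh(ωT) + (ẋ₀/ω)·sinh(ωT) ⇒ p·(1 − cosh) = x(T) − x₀·cosh − (ẋ₀/ω)·sinh
numerator   = 0.2267 − (0.0699)·3.893556 − (0.1131/3.1559)·3.762948 = -0.180315
denominator = 1 − 3.893556 = -2.893556
p = -0.180315 / -2.893556 = 0.0623

p = 0.0623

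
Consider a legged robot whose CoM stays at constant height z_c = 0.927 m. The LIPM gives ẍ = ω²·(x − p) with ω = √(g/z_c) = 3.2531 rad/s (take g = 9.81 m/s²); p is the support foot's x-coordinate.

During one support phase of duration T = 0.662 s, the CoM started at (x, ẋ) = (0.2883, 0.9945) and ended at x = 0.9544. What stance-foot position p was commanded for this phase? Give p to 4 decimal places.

ωT = 3.2531·0.662 = 2.153552; cosh(ωT) = 4.365739, sinh(ωT) = 4.249668
x(T) = p + (x₀−p)·cosh(ωT) + (ẋ₀/ω)·sinh(ωT) ⇒ p·(1 − cosh) = x(T) − x₀·cosh − (ẋ₀/ω)·sinh
numerator   = 0.9544 − (0.2883)·4.365739 − (0.9945/3.2531)·4.249668 = -1.603402
denominator = 1 − 4.365739 = -3.365739
p = -1.603402 / -3.365739 = 0.4764

p = 0.4764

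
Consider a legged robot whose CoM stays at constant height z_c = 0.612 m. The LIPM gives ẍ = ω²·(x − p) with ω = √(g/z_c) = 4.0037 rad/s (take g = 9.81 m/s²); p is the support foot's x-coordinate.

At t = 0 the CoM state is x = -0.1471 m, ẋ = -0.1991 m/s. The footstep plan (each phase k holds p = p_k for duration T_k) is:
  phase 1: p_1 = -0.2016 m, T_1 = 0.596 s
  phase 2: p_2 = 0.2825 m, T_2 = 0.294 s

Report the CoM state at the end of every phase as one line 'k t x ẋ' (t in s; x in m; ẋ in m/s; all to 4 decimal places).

phase 1: p=-0.2016, T=0.596, ωT=2.386205, cosh=5.482068, sinh=5.390090; start (x,ẋ)=(-0.147100, -0.199100) → end (x,ẋ)=(-0.170871, 0.084647)
phase 2: p=0.2825, T=0.294, ωT=1.177088, cosh=1.776543, sinh=1.468368; start (x,ẋ)=(-0.170871, 0.084647) → end (x,ẋ)=(-0.491889, -2.514947)

1 0.5960 -0.1709 0.0846
2 0.8900 -0.4919 -2.5149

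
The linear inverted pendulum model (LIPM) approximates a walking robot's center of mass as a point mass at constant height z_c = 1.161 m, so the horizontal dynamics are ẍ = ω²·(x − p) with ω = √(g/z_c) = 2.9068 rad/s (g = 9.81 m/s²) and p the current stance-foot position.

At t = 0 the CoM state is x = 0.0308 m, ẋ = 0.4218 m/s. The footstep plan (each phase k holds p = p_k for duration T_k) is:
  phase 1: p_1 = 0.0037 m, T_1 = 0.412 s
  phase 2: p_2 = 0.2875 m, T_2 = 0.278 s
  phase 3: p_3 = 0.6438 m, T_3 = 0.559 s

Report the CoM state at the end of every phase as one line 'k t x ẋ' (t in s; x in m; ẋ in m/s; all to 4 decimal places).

1 0.4120 0.2711 0.8808
2 0.6900 0.5378 1.1414
3 1.2490 1.3226 2.2585

phase 1: p=0.0037, T=0.412, ωT=1.197602, cosh=1.807040, sinh=1.505123; start (x,ẋ)=(0.030800, 0.421800) → end (x,ẋ)=(0.271076, 0.880775)
phase 2: p=0.2875, T=0.278, ωT=0.808090, cosh=1.344664, sinh=0.898956; start (x,ẋ)=(0.271076, 0.880775) → end (x,ẋ)=(0.537803, 1.141429)
phase 3: p=0.6438, T=0.559, ωT=1.624901, cosh=2.637424, sinh=2.440493; start (x,ẋ)=(0.537803, 1.141429) → end (x,ẋ)=(1.322564, 2.258491)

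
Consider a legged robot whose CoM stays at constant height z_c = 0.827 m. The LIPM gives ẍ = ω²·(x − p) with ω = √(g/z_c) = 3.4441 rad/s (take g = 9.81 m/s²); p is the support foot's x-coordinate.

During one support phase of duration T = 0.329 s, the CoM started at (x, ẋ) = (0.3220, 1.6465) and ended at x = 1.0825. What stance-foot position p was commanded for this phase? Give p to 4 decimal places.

p = 0.1886

ωT = 3.4441·0.329 = 1.133109; cosh(ωT) = 1.713663, sinh(ωT) = 1.391633
x(T) = p + (x₀−p)·cosh(ωT) + (ẋ₀/ω)·sinh(ωT) ⇒ p·(1 − cosh) = x(T) − x₀·cosh − (ẋ₀/ω)·sinh
numerator   = 1.0825 − (0.3220)·1.713663 − (1.6465/3.4441)·1.391633 = -0.134589
denominator = 1 − 1.713663 = -0.713663
p = -0.134589 / -0.713663 = 0.1886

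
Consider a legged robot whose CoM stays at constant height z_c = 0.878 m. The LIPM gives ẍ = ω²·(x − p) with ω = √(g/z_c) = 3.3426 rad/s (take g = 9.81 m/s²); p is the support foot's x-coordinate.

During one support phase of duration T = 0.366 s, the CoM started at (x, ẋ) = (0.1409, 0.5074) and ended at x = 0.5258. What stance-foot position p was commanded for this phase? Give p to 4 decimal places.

ωT = 3.3426·0.366 = 1.223392; cosh(ωT) = 1.846463, sinh(ωT) = 1.552232
x(T) = p + (x₀−p)·cosh(ωT) + (ẋ₀/ω)·sinh(ωT) ⇒ p·(1 − cosh) = x(T) − x₀·cosh − (ẋ₀/ω)·sinh
numerator   = 0.5258 − (0.1409)·1.846463 − (0.5074/3.3426)·1.552232 = 0.030008
denominator = 1 − 1.846463 = -0.846463
p = 0.030008 / -0.846463 = -0.0355

p = -0.0355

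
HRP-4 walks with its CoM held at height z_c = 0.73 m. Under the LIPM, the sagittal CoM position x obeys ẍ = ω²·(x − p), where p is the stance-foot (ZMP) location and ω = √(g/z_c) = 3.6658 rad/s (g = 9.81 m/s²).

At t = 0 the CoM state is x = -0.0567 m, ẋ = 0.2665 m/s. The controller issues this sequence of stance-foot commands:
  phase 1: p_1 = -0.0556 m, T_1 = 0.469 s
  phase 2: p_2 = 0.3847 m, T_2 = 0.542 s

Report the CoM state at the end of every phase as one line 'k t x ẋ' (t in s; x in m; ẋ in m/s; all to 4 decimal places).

phase 1: p=-0.0556, T=0.469, ωT=1.719260, cosh=2.879799, sinh=2.700600; start (x,ẋ)=(-0.056700, 0.266500) → end (x,ẋ)=(0.137563, 0.756576)
phase 2: p=0.3847, T=0.542, ωT=1.986864, cosh=3.714875, sinh=3.577750; start (x,ẋ)=(0.137563, 0.756576) → end (x,ẋ)=(0.205022, -0.430691)

1 0.4690 0.1376 0.7566
2 1.0110 0.2050 -0.4307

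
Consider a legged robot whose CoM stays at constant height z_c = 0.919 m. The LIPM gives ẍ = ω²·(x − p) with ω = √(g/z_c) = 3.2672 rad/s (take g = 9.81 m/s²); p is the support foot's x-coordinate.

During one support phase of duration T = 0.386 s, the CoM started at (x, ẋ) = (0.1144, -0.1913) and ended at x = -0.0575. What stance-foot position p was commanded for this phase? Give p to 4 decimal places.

ωT = 3.2672·0.386 = 1.261139; cosh(ωT) = 1.906386, sinh(ωT) = 1.623054
x(T) = p + (x₀−p)·cosh(ωT) + (ẋ₀/ω)·sinh(ωT) ⇒ p·(1 − cosh) = x(T) − x₀·cosh − (ẋ₀/ω)·sinh
numerator   = -0.0575 − (0.1144)·1.906386 − (-0.1913/3.2672)·1.623054 = -0.180558
denominator = 1 − 1.906386 = -0.906386
p = -0.180558 / -0.906386 = 0.1992

p = 0.1992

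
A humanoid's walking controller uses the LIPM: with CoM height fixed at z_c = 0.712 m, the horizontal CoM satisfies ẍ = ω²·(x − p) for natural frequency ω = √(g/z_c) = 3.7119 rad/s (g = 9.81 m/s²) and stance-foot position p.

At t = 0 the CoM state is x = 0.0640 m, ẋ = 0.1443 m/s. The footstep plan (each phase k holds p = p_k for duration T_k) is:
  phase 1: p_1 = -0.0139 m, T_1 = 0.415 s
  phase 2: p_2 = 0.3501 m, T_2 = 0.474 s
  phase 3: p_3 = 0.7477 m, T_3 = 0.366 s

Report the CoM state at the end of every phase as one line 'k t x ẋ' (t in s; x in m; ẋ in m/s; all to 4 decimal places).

1 0.4150 0.2628 0.9959
2 0.8890 0.8451 2.0645
3 1.2550 1.9601 4.9380

phase 1: p=-0.0139, T=0.415, ωT=1.540438, cosh=2.440462, sinh=2.226175; start (x,ẋ)=(0.064000, 0.144300) → end (x,ẋ)=(0.262754, 0.995873)
phase 2: p=0.3501, T=0.474, ωT=1.759441, cosh=2.990664, sinh=2.818523; start (x,ẋ)=(0.262754, 0.995873) → end (x,ẋ)=(0.845065, 2.064504)
phase 3: p=0.7477, T=0.366, ωT=1.358555, cosh=2.073800, sinh=1.816769; start (x,ẋ)=(0.845065, 2.064504) → end (x,ẋ)=(1.960077, 4.937970)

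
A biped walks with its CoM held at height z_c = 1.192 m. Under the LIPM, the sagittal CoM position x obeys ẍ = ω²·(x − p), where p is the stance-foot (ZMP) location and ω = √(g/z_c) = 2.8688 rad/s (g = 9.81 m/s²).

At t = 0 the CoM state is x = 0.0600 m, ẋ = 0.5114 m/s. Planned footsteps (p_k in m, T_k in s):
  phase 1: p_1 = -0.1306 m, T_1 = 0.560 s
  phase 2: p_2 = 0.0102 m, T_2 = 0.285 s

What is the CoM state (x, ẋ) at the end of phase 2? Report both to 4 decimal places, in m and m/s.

x = 1.9029, ẋ = 5.6049

phase 1: p=-0.1306, T=0.560, ωT=1.606528, cosh=2.593027, sinh=2.392444; start (x,ẋ)=(0.060000, 0.511400) → end (x,ẋ)=(0.790115, 2.634247)
phase 2: p=0.0102, T=0.285, ωT=0.817608, cosh=1.353281, sinh=0.911794; start (x,ẋ)=(0.790115, 2.634247) → end (x,ẋ)=(1.902889, 5.604942)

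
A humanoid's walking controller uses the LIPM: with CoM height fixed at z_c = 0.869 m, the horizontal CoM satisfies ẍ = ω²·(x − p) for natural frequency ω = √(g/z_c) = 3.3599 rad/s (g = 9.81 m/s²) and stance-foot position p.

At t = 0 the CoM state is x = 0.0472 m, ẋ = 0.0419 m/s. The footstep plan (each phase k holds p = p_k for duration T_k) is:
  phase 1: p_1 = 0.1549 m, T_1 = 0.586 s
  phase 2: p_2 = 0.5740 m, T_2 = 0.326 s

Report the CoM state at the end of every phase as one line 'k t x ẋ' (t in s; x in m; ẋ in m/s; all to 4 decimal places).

1 0.5860 -0.1945 -1.1177
2 0.9120 -1.1453 -5.2868

phase 1: p=0.1549, T=0.586, ωT=1.968901, cosh=3.651207, sinh=3.511596; start (x,ẋ)=(0.047200, 0.041900) → end (x,ẋ)=(-0.194543, -1.117725)
phase 2: p=0.5740, T=0.326, ωT=1.095327, cosh=1.662296, sinh=1.327866; start (x,ẋ)=(-0.194543, -1.117725) → end (x,ẋ)=(-1.145282, -5.286842)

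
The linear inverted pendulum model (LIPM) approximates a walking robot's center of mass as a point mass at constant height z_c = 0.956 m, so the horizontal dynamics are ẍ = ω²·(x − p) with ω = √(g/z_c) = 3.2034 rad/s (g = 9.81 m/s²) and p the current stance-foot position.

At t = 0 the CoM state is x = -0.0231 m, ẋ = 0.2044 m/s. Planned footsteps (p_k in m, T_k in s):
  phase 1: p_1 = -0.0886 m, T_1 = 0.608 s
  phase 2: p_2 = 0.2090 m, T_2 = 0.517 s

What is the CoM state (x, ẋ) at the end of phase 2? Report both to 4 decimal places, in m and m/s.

phase 1: p=-0.0886, T=0.608, ωT=1.947667, cosh=3.577458, sinh=3.434852; start (x,ẋ)=(-0.023100, 0.204400) → end (x,ẋ)=(0.364892, 1.451942)
phase 2: p=0.2090, T=0.517, ωT=1.656158, cosh=2.715007, sinh=2.524136; start (x,ẋ)=(0.364892, 1.451942) → end (x,ẋ)=(1.776313, 5.202546)

x = 1.7763, ẋ = 5.2025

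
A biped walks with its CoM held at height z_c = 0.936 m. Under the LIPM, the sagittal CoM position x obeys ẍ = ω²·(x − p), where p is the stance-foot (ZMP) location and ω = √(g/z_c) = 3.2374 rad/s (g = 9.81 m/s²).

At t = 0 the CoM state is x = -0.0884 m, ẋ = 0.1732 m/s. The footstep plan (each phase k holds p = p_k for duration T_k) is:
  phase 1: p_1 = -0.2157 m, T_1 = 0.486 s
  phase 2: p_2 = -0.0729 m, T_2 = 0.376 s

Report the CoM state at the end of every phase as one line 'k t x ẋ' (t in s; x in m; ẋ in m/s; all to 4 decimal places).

1 0.4860 0.2279 1.3867
2 0.8620 1.1398 4.0481

phase 1: p=-0.2157, T=0.486, ωT=1.573376, cosh=2.515124, sinh=2.307780; start (x,ẋ)=(-0.088400, 0.173200) → end (x,ẋ)=(0.227941, 1.386704)
phase 2: p=-0.0729, T=0.376, ωT=1.217262, cosh=1.836984, sinh=1.540944; start (x,ẋ)=(0.227941, 1.386704) → end (x,ẋ)=(1.139786, 4.048144)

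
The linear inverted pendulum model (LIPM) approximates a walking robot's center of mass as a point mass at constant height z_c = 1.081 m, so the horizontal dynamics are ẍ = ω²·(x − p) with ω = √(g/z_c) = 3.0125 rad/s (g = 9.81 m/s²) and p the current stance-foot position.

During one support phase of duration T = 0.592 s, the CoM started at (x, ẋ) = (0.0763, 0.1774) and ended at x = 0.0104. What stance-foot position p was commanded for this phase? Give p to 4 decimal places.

p = 0.1910

ωT = 3.0125·0.592 = 1.783400; cosh(ωT) = 3.059059, sinh(ωT) = 2.890993
x(T) = p + (x₀−p)·cosh(ωT) + (ẋ₀/ω)·sinh(ωT) ⇒ p·(1 − cosh) = x(T) − x₀·cosh − (ẋ₀/ω)·sinh
numerator   = 0.0104 − (0.0763)·3.059059 − (0.1774/3.0125)·2.890993 = -0.393251
denominator = 1 − 3.059059 = -2.059059
p = -0.393251 / -2.059059 = 0.1910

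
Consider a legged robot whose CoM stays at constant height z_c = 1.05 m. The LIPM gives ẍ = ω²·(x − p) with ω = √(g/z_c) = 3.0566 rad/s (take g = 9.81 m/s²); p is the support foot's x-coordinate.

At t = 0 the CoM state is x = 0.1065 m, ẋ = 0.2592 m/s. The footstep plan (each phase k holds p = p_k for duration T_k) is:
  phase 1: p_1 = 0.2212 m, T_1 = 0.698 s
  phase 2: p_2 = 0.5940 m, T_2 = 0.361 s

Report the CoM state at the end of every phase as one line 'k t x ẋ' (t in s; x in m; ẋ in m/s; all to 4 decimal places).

phase 1: p=0.2212, T=0.698, ωT=2.133507, cosh=4.281425, sinh=4.163003; start (x,ẋ)=(0.106500, 0.259200) → end (x,ẋ)=(0.083144, -0.349770)
phase 2: p=0.5940, T=0.361, ωT=1.103433, cosh=1.673113, sinh=1.341383; start (x,ẋ)=(0.083144, -0.349770) → end (x,ẋ)=(-0.414216, -2.679752)

1 0.6980 0.0831 -0.3498
2 1.0590 -0.4142 -2.6798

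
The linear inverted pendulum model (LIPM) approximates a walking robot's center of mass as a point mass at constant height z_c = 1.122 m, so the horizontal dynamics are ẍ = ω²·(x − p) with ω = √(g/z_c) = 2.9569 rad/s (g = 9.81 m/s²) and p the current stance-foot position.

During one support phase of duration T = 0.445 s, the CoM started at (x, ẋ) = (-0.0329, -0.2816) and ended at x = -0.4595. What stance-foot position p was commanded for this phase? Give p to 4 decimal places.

p = 0.2295

ωT = 2.9569·0.445 = 1.315821; cosh(ωT) = 1.998031, sinh(ωT) = 1.729777
x(T) = p + (x₀−p)·cosh(ωT) + (ẋ₀/ω)·sinh(ωT) ⇒ p·(1 − cosh) = x(T) − x₀·cosh − (ẋ₀/ω)·sinh
numerator   = -0.4595 − (-0.0329)·1.998031 − (-0.2816/2.9569)·1.729777 = -0.229030
denominator = 1 − 1.998031 = -0.998031
p = -0.229030 / -0.998031 = 0.2295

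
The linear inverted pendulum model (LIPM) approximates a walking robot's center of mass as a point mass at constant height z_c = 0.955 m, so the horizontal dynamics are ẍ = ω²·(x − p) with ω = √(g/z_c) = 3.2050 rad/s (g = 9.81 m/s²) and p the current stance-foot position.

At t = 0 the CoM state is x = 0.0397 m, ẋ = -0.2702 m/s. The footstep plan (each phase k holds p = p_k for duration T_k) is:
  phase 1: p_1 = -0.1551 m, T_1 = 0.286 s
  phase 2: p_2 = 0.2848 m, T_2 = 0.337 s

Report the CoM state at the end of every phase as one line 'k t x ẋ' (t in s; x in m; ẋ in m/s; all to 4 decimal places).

1 0.2860 0.0389 0.2640
2 0.6230 -0.0118 -0.5933

phase 1: p=-0.1551, T=0.286, ωT=0.916630, cosh=1.450356, sinh=1.050492; start (x,ẋ)=(0.039700, -0.270200) → end (x,ẋ)=(0.038867, 0.263972)
phase 2: p=0.2848, T=0.337, ωT=1.080085, cosh=1.642248, sinh=1.302682; start (x,ẋ)=(0.038867, 0.263972) → end (x,ẋ)=(-0.011791, -0.593287)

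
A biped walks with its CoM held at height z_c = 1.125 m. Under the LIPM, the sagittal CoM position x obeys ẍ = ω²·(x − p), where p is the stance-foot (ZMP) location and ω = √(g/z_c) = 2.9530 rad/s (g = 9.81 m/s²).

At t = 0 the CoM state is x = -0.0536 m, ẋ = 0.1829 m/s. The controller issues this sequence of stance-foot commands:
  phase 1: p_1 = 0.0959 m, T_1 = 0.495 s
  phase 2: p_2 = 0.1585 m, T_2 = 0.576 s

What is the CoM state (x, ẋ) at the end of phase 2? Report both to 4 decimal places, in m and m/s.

phase 1: p=0.0959, T=0.495, ωT=1.461735, cosh=2.272635, sinh=2.040802; start (x,ẋ)=(-0.053600, 0.182900) → end (x,ẋ)=(-0.117458, -0.485295)
phase 2: p=0.1585, T=0.576, ωT=1.700928, cosh=2.830772, sinh=2.648258; start (x,ẋ)=(-0.117458, -0.485295) → end (x,ẋ)=(-1.057887, -3.531833)

x = -1.0579, ẋ = -3.5318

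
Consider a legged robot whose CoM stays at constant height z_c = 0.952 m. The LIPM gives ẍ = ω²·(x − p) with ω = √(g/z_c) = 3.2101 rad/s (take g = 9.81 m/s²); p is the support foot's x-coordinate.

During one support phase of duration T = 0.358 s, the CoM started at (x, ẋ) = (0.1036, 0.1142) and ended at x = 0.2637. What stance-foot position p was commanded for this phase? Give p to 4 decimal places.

p = -0.0453

ωT = 3.2101·0.358 = 1.149216; cosh(ωT) = 1.736301, sinh(ωT) = 1.419416
x(T) = p + (x₀−p)·cosh(ωT) + (ẋ₀/ω)·sinh(ωT) ⇒ p·(1 − cosh) = x(T) − x₀·cosh − (ẋ₀/ω)·sinh
numerator   = 0.2637 − (0.1036)·1.736301 − (0.1142/3.2101)·1.419416 = 0.033323
denominator = 1 − 1.736301 = -0.736301
p = 0.033323 / -0.736301 = -0.0453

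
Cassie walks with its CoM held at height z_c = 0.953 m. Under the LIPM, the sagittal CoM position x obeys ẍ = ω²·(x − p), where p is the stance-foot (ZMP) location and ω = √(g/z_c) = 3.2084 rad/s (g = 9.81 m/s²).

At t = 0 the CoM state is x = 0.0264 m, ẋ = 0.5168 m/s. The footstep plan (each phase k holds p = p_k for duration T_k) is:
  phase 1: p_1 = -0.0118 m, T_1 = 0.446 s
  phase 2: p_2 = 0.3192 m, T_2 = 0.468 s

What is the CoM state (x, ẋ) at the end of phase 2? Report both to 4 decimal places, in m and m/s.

x = 1.4068, ẋ = 3.7471

phase 1: p=-0.0118, T=0.446, ωT=1.430946, cosh=2.210869, sinh=1.971787; start (x,ẋ)=(0.026400, 0.516800) → end (x,ẋ)=(0.390265, 1.384241)
phase 2: p=0.3192, T=0.468, ωT=1.501531, cosh=2.355673, sinh=2.132884; start (x,ẋ)=(0.390265, 1.384241) → end (x,ẋ)=(1.406823, 3.747127)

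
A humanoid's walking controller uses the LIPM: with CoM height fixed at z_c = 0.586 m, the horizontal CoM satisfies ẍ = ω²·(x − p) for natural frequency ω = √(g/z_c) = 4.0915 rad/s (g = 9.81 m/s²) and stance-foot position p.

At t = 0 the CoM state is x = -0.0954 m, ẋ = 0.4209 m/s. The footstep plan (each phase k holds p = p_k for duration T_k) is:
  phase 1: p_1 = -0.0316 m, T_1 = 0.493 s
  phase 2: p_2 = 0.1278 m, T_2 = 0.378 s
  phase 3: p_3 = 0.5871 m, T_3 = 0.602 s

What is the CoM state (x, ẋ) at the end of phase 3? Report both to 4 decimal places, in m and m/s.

phase 1: p=-0.0316, T=0.493, ωT=2.017110, cosh=3.824803, sinh=3.691764; start (x,ẋ)=(-0.095400, 0.420900) → end (x,ẋ)=(0.104156, 0.646170)
phase 2: p=0.1278, T=0.378, ωT=1.546587, cosh=2.454195, sinh=2.241222; start (x,ẋ)=(0.104156, 0.646170) → end (x,ẋ)=(0.423729, 1.369013)
phase 3: p=0.5871, T=0.602, ωT=2.463083, cosh=5.913063, sinh=5.827891; start (x,ẋ)=(0.423729, 1.369013) → end (x,ẋ)=(1.571084, 4.199504)

x = 1.5711, ẋ = 4.1995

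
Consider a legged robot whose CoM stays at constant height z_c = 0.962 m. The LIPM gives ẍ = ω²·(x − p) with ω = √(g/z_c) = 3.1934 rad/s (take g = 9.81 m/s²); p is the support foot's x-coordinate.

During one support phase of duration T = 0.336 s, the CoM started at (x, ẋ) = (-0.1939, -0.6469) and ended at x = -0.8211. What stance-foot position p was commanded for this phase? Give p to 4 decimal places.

ωT = 3.1934·0.336 = 1.072982; cosh(ωT) = 1.633037, sinh(ωT) = 1.291050
x(T) = p + (x₀−p)·cosh(ωT) + (ẋ₀/ω)·sinh(ωT) ⇒ p·(1 − cosh) = x(T) − x₀·cosh − (ẋ₀/ω)·sinh
numerator   = -0.8211 − (-0.1939)·1.633037 − (-0.6469/3.1934)·1.291050 = -0.242921
denominator = 1 − 1.633037 = -0.633037
p = -0.242921 / -0.633037 = 0.3837

p = 0.3837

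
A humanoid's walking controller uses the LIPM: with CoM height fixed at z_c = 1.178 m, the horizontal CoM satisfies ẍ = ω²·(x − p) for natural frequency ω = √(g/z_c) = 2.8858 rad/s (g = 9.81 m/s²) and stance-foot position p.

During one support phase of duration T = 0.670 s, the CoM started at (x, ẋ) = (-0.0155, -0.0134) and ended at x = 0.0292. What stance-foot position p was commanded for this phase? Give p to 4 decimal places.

p = -0.0394

ωT = 2.8858·0.670 = 1.933486; cosh(ωT) = 3.529106, sinh(ωT) = 3.384463
x(T) = p + (x₀−p)·cosh(ωT) + (ẋ₀/ω)·sinh(ωT) ⇒ p·(1 − cosh) = x(T) − x₀·cosh − (ẋ₀/ω)·sinh
numerator   = 0.0292 − (-0.0155)·3.529106 − (-0.0134/2.8858)·3.384463 = 0.099617
denominator = 1 − 3.529106 = -2.529106
p = 0.099617 / -2.529106 = -0.0394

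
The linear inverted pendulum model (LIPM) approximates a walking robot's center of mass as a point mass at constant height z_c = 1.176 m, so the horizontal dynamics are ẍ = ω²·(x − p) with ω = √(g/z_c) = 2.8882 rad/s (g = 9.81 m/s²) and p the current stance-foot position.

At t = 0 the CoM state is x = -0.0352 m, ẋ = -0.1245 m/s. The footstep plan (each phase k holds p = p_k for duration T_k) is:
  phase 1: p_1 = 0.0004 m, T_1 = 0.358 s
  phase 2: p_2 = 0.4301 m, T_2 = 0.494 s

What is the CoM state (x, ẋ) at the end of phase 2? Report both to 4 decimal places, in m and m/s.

x = -0.9770, ẋ = -3.7680

phase 1: p=0.0004, T=0.358, ωT=1.033976, cosh=1.583907, sinh=1.228317; start (x,ẋ)=(-0.035200, -0.124500) → end (x,ẋ)=(-0.108935, -0.323492)
phase 2: p=0.4301, T=0.494, ωT=1.426771, cosh=2.202655, sinh=1.962572; start (x,ẋ)=(-0.108935, -0.323492) → end (x,ẋ)=(-0.977026, -3.767956)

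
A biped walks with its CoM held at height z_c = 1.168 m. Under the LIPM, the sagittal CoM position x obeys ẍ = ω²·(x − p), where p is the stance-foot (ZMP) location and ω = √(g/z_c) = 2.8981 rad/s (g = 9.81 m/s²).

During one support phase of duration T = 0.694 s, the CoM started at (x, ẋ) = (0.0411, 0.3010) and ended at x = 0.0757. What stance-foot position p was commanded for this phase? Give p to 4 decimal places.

p = 0.1647

ωT = 2.8981·0.694 = 2.011281; cosh(ωT) = 3.803352, sinh(ωT) = 3.669535
x(T) = p + (x₀−p)·cosh(ωT) + (ẋ₀/ω)·sinh(ωT) ⇒ p·(1 − cosh) = x(T) − x₀·cosh − (ẋ₀/ω)·sinh
numerator   = 0.0757 − (0.0411)·3.803352 − (0.3010/2.8981)·3.669535 = -0.461740
denominator = 1 − 3.803352 = -2.803352
p = -0.461740 / -2.803352 = 0.1647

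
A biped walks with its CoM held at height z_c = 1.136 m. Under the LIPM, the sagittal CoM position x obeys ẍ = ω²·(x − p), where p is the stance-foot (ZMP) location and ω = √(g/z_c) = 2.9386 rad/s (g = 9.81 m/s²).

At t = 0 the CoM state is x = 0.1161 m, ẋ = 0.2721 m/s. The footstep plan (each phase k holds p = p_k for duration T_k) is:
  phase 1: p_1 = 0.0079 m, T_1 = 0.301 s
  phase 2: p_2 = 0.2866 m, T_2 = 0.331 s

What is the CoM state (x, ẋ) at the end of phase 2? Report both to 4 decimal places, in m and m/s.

x = 0.5097, ẋ = 0.9580

phase 1: p=0.0079, T=0.301, ωT=0.884519, cosh=1.417366, sinh=1.004453; start (x,ẋ)=(0.116100, 0.272100) → end (x,ẋ)=(0.254266, 0.705037)
phase 2: p=0.2866, T=0.331, ωT=0.972677, cosh=1.511542, sinh=1.133472; start (x,ẋ)=(0.254266, 0.705037) → end (x,ẋ)=(0.509672, 0.957996)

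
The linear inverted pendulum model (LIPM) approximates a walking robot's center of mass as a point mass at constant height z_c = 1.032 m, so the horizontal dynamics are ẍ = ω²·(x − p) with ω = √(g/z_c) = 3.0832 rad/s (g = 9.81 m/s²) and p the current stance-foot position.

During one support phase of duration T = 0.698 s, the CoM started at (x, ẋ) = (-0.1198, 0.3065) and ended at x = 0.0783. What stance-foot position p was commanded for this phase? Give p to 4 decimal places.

ωT = 3.0832·0.698 = 2.152074; cosh(ωT) = 4.359461, sinh(ωT) = 4.243218
x(T) = p + (x₀−p)·cosh(ωT) + (ẋ₀/ω)·sinh(ωT) ⇒ p·(1 − cosh) = x(T) − x₀·cosh − (ẋ₀/ω)·sinh
numerator   = 0.0783 − (-0.1198)·4.359461 − (0.3065/3.0832)·4.243218 = 0.178746
denominator = 1 − 4.359461 = -3.359461
p = 0.178746 / -3.359461 = -0.0532

p = -0.0532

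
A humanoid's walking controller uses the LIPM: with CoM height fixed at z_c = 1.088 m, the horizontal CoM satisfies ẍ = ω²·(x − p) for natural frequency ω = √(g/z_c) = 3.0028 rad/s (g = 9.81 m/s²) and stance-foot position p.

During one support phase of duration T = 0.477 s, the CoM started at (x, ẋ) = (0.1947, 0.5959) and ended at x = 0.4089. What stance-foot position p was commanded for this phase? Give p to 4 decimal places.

ωT = 3.0028·0.477 = 1.432336; cosh(ωT) = 2.213611, sinh(ωT) = 1.974860
x(T) = p + (x₀−p)·cosh(ωT) + (ẋ₀/ω)·sinh(ωT) ⇒ p·(1 − cosh) = x(T) − x₀·cosh − (ẋ₀/ω)·sinh
numerator   = 0.4089 − (0.1947)·2.213611 − (0.5959/3.0028)·1.974860 = -0.413997
denominator = 1 − 2.213611 = -1.213611
p = -0.413997 / -1.213611 = 0.3411

p = 0.3411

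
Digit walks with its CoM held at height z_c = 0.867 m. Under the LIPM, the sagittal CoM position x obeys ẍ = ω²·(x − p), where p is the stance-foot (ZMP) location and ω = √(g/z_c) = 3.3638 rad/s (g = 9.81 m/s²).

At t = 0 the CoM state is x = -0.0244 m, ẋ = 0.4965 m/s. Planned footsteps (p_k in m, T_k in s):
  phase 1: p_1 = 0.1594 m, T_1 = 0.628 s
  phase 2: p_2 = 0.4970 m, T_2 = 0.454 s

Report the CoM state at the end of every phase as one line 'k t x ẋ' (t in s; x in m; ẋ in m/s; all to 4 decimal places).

1 0.6280 -0.0103 -0.4360
2 1.0820 -1.0105 -4.7952

phase 1: p=0.1594, T=0.628, ωT=2.112466, cosh=4.194775, sinh=4.073835; start (x,ẋ)=(-0.024400, 0.496500) → end (x,ẋ)=(-0.010298, -0.436010)
phase 2: p=0.4970, T=0.454, ωT=1.527165, cosh=2.411127, sinh=2.193977; start (x,ẋ)=(-0.010298, -0.436010) → end (x,ẋ)=(-1.010539, -4.795183)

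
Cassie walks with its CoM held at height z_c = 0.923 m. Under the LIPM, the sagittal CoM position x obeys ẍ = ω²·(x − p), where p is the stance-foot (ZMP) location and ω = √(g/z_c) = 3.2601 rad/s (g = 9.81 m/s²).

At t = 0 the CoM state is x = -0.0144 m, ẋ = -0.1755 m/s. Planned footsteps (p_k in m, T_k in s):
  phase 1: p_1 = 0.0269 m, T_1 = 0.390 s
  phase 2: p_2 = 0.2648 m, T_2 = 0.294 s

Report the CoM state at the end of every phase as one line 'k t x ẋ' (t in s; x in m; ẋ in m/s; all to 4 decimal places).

1 0.3900 -0.1410 -0.5587
2 0.6840 -0.5326 -2.3067

phase 1: p=0.0269, T=0.390, ωT=1.271439, cosh=1.923204, sinh=1.642776; start (x,ẋ)=(-0.014400, -0.175500) → end (x,ẋ)=(-0.140963, -0.558709)
phase 2: p=0.2648, T=0.294, ωT=0.958469, cosh=1.495591, sinh=1.112111; start (x,ẋ)=(-0.140963, -0.558709) → end (x,ẋ)=(-0.532647, -2.306734)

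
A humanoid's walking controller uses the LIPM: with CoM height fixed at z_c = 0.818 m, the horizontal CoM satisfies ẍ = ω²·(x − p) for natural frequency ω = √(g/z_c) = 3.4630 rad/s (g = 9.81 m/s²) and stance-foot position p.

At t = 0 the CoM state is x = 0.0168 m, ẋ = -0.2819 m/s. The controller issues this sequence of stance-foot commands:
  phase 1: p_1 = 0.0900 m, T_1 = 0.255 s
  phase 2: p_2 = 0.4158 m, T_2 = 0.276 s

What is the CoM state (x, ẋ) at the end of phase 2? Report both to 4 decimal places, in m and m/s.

phase 1: p=0.0900, T=0.255, ωT=0.883065, cosh=1.415907, sinh=1.002393; start (x,ẋ)=(0.016800, -0.281900) → end (x,ẋ)=(-0.095243, -0.653243)
phase 2: p=0.4158, T=0.276, ωT=0.955788, cosh=1.492614, sinh=1.108105; start (x,ẋ)=(-0.095243, -0.653243) → end (x,ẋ)=(-0.556017, -2.936098)

x = -0.5560, ẋ = -2.9361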